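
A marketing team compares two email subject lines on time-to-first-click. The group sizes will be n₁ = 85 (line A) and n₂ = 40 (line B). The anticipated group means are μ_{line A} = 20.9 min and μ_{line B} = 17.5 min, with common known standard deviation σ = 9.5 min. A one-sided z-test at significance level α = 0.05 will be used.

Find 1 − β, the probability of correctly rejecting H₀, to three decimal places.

Power ≈ 0.588

Standardized effect: d = |μ_{line A} − μ_{line B}| / σ = |20.9 − 17.5| / 9.5 = 0.3579
Noncentrality parameter: δ = d / √(1/n₁ + 1/n₂) = 0.3579 / √(1/85 + 1/40) = 1.8666
One-sided α = 0.05 → critical value z_{0.05} = 1.645.
Power = Φ(δ − 1.645) = Φ(0.222) = 0.5877.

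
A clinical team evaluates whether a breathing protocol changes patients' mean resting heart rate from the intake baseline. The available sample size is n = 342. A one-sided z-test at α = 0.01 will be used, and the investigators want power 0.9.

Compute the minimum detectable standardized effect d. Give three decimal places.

Required noncentrality: δ = z_{0.01} + z_{0.10} = 2.326 + 1.282 = 3.608.
δ = d·√n ⇒ d = δ/√n = 3.608/√342 = 0.1951.

d ≈ 0.195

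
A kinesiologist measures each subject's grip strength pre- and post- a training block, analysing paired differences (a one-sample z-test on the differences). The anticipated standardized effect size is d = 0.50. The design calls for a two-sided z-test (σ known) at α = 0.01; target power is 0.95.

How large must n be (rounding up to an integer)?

n = 72

For power 0.95 need Φ(δ − z_{0.005}) = 0.95, so δ = z_{0.005} + z_{0.05} = 2.576 + 1.645 = 4.221.
(Ignoring the negligible lower-tail rejection probability gives the usual closed-form inversion.)
δ = d·√n ⇒ n = (δ/d)² = (4.221 / 0.50)² = 71.26.
Rounding up, n = 72.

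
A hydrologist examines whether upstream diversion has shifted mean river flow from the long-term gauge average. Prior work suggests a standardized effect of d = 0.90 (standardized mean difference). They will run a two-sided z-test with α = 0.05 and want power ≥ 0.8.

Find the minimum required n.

For power 0.8 need Φ(δ − z_{0.025}) = 0.8, so δ = z_{0.025} + z_{0.20} = 1.960 + 0.842 = 2.802.
(For δ > 0 the lower-tail rejection region contributes negligibly to power, so the one-term inversion is standard.)
δ = d·√n ⇒ n = (δ/d)² = (2.802 / 0.90)² = 9.69.
Rounding up, n = 10.

n = 10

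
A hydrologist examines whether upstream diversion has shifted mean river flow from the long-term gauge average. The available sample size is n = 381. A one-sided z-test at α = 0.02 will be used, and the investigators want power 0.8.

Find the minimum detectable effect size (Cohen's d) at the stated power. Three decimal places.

d ≈ 0.148

Need Φ(δ − 2.054) = 0.8, so δ = 2.054 + 0.842 = 2.895.
δ = d·√n ⇒ d = δ/√n = 2.895/√381 = 0.1483.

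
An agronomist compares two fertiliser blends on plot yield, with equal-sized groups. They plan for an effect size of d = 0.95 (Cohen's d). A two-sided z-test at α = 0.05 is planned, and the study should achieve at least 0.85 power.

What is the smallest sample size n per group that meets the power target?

n = 20 per group

Set Φ(δ − 1.960) = 0.85; then δ − 1.960 = Φ⁻¹(0.85) = 1.036, giving δ = 2.996.
(The Φ(−δ − z_{α/2}) term is vanishingly small for δ > 0 and is dropped in the standard sample-size formula.)
δ = d·√(n/2) ⇒ n = 2(δ/d)² = 2 × (2.996 / 0.95)² = 19.90.
Round up to the next whole unit.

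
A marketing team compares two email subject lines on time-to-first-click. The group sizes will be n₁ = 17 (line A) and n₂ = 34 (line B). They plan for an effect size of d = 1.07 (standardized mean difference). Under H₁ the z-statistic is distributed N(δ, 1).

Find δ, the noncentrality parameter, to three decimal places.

δ ≈ 3.602

δ = d / √(1/n₁ + 1/n₂) = 1.07 / √(1/17 + 1/34) = 3.6022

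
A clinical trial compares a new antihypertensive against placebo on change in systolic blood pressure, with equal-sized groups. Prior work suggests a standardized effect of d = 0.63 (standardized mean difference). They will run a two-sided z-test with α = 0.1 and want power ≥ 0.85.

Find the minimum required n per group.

n = 37 per group

For power 0.85 need Φ(δ − z_{0.05}) = 0.85, so δ = z_{0.05} + z_{0.15} = 1.645 + 1.036 = 2.681.
(Ignoring the negligible lower-tail rejection probability gives the usual closed-form inversion.)
δ = d·√(n/2) ⇒ n = 2(δ/d)² = 2 × (2.681 / 0.63)² = 36.23.
Round up to the next whole unit.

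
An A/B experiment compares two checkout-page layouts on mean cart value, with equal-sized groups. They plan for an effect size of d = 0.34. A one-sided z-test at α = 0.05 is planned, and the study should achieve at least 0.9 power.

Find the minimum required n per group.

For power 0.9 need Φ(δ − z_{0.05}) = 0.9, so δ = z_{0.05} + z_{0.10} = 1.645 + 1.282 = 2.926.
δ = d·√(n/2) ⇒ n = 2(δ/d)² = 2 × (2.926 / 0.34)² = 148.16.
Round up to the next whole unit.

n = 149 per group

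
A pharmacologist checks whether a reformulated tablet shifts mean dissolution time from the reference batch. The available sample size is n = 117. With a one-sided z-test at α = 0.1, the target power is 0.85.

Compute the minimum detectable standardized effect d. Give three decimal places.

Need Φ(δ − 1.282) = 0.85, so δ = 1.282 + 1.036 = 2.318.
δ = d·√n ⇒ d = δ/√n = 2.318/√117 = 0.2143.

d ≈ 0.214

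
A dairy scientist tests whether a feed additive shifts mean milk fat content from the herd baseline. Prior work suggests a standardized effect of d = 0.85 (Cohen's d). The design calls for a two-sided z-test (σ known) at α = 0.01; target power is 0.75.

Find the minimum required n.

Set Φ(δ − 2.576) = 0.75; then δ − 2.576 = Φ⁻¹(0.75) = 0.674, giving δ = 3.250.
(Ignoring the negligible lower-tail rejection probability gives the usual closed-form inversion.)
δ = d·√n ⇒ n = (δ/d)² = (3.250 / 0.85)² = 14.62.
Round up to the next whole unit.

n = 15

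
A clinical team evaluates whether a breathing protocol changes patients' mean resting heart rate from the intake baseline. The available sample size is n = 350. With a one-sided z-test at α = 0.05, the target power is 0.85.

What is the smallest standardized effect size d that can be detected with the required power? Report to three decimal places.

Need Φ(δ − 1.645) = 0.85, so δ = 1.645 + 1.036 = 2.681.
δ = d·√n ⇒ d = δ/√n = 2.681/√350 = 0.1433.

d ≈ 0.143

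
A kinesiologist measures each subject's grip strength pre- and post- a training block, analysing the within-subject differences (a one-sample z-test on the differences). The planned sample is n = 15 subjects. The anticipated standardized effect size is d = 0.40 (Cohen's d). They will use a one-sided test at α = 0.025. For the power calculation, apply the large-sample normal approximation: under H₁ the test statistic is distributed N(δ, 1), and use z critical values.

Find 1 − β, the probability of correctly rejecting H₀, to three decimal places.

Power ≈ 0.341

Noncentrality parameter: λ = d·√n = 0.40 × √15 = 1.5492
Critical value for a one-sided test at α = 0.025: z_α = 1.960.
Power = P(Z > 1.960 − λ) = Φ(-0.411) = 0.3406.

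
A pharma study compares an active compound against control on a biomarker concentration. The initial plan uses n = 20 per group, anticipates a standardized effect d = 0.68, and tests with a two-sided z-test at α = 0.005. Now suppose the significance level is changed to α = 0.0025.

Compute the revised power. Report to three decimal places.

Power ≈ 0.191

δ = d·√(n/2) = 0.68 × √(20/2) = 2.1503 (unchanged). New critical value: z_{0.0013} = 3.023.
Revised power = Φ(δ − 3.023) + Φ(−δ − 3.023) = Φ(-0.873) + Φ(-5.174) = 0.1913 + 0.0000 = 0.1913.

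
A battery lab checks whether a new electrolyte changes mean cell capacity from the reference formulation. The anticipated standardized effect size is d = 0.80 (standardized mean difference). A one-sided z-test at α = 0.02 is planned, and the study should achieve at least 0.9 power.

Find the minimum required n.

Set Φ(δ − 2.054) = 0.9; then δ − 2.054 = Φ⁻¹(0.9) = 1.282, giving δ = 3.335.
δ = d·√n ⇒ n = (δ/d)² = (3.335 / 0.80)² = 17.38.
Round up to the next whole unit.

n = 18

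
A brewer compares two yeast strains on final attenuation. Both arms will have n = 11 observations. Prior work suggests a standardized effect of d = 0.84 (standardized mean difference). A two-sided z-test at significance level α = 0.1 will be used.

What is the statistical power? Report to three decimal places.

Noncentrality parameter: δ = d·√(n/2) = 0.84 × √(11/2) = 1.9700
Two-sided α = 0.1 → critical value z_{0.05} = 1.645.
Power = Φ(δ − 1.645) + Φ(−δ − 1.645) = Φ(0.325) + Φ(-3.615) = 0.6275 + 0.0002 = 0.6276.

Power ≈ 0.628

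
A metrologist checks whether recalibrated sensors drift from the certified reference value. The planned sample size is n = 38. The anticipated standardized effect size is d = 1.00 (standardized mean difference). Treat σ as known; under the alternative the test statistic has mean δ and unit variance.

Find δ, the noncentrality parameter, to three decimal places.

The noncentrality parameter scales effect size by the design's sample-size factor: δ = d·√n = 1.00 × √38 = 6.1644

δ ≈ 6.164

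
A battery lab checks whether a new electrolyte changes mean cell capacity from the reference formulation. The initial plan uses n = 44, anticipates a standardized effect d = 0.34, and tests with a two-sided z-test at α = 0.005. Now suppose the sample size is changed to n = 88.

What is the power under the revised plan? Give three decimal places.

Power ≈ 0.649

With n = 88: δ = d·√n = 0.34 × √88 = 3.1895. Critical value z_{0.0025} = 2.807.
Revised power = Φ(δ − 2.807) + Φ(−δ − 2.807) = Φ(0.382) + Φ(-5.997) = 0.6489 + 0.0000 = 0.6489.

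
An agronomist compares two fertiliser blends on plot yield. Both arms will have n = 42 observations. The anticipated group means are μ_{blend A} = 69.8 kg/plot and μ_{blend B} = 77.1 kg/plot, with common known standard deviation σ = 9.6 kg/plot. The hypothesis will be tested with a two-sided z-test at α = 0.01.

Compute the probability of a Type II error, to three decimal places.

β ≈ 0.182

Standardized effect: d = |μ_{blend A} − μ_{blend B}| / σ = |69.8 − 77.1| / 9.6 = 0.7604
Noncentrality parameter: δ = d·√(n/2) = 0.7604 × √(42/2) = 3.4847
Critical value for a two-sided test at α = 0.01: z_{α/2} = 2.576.
Power = Φ(δ − 2.576) + Φ(−δ − 2.576) = Φ(0.909) + Φ(-6.060) = 0.8183 + 0.0000 = 0.8183.
Type II error: β = 1 − power = 1 − 0.8183 = 0.1817.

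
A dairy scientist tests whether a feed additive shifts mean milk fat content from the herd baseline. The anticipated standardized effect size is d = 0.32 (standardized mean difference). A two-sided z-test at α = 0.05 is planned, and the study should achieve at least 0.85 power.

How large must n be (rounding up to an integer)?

For power 0.85 need Φ(δ − z_{0.025}) = 0.85, so δ = z_{0.025} + z_{0.15} = 1.960 + 1.036 = 2.996.
(Ignoring the negligible lower-tail rejection probability gives the usual closed-form inversion.)
δ = d·√n ⇒ n = (δ/d)² = (2.996 / 0.32)² = 87.68.
Round up to the next whole unit.

n = 88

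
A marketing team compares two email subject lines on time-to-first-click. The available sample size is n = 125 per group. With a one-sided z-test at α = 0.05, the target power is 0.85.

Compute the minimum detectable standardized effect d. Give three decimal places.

Need Φ(δ − 1.645) = 0.85, so δ = 1.645 + 1.036 = 2.681.
δ = d·√(n/2) ⇒ d = δ/√(n/2) = 2.681/√(125/2) = 0.3392.

d ≈ 0.339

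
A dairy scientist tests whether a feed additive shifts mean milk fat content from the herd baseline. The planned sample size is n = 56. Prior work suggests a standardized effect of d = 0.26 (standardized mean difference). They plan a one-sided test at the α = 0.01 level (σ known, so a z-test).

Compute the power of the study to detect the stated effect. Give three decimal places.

Power ≈ 0.352

Noncentrality parameter: δ = d·√n = 0.26 × √56 = 1.9457
Critical value for a one-sided test at α = 0.01: z_α = 2.326.
Power = P(Z > 2.326 − δ) = Φ(-0.381) = 0.3517.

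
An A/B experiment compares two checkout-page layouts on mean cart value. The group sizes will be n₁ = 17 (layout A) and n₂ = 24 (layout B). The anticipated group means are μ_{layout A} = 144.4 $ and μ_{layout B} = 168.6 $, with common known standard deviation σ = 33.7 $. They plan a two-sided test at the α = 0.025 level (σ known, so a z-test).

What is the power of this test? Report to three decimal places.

Power ≈ 0.510

Standardized effect: d = |μ_{layout A} − μ_{layout B}| / σ = |144.4 − 168.6| / 33.7 = 0.7181
Noncentrality parameter: δ = d / √(1/n₁ + 1/n₂) = 0.7181 / √(1/17 + 1/24) = 2.2653
Critical value for a two-sided test at α = 0.025: z_{α/2} = 2.241.
Power = Φ(δ − 2.241) + Φ(−δ − 2.241) = Φ(0.024) + Φ(-4.507) = 0.5095 + 0.0000 = 0.5095.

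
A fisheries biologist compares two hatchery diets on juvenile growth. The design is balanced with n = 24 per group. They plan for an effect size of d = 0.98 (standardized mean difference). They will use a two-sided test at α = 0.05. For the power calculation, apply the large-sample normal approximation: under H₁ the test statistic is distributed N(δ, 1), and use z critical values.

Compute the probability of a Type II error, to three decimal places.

Noncentrality parameter: δ = d·√(n/2) = 0.98 × √(24/2) = 3.3948
Critical value for a two-sided test at α = 0.05: z_{α/2} = 1.960.
Power = Φ(δ − 1.960) + Φ(−δ − 1.960) = Φ(1.435) + Φ(-5.355) = 0.9243 + 0.0000 = 0.9243.
Type II error: β = 1 − power = 1 − 0.9243 = 0.0757.

β ≈ 0.076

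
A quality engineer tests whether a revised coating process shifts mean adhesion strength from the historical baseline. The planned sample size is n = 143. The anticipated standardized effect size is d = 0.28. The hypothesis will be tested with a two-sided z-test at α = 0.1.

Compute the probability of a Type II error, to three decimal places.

β ≈ 0.044

Noncentrality parameter: δ = d·√n = 0.28 × √143 = 3.3483
Two-sided α = 0.1 → critical value z_{0.05} = 1.645.
Power = Φ(δ − 1.645) + Φ(−δ − 1.645) = Φ(1.703) + Φ(-4.993) = 0.9558 + 0.0000 = 0.9558.
Type II error: β = 1 − power = 1 − 0.9558 = 0.0442.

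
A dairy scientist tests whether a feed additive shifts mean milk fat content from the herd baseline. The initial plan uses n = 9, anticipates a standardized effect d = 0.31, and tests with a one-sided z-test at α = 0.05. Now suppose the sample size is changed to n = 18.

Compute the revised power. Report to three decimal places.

Power ≈ 0.371

With n = 18: δ = d·√n = 0.31 × √18 = 1.3152. Critical value z_{0.05} = 1.645.
Revised power = Φ(δ − 1.645) = Φ(-0.330) = 0.3708.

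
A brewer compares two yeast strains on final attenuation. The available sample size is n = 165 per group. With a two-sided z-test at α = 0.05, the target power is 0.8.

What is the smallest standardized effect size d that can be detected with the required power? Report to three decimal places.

d ≈ 0.308

Required noncentrality: δ = z_{0.025} + z_{0.20} = 1.960 + 0.842 = 2.802.
(The second rejection-region term Φ(−δ − z_{α/2}) is negligible and dropped.)
δ = d·√(n/2) ⇒ d = δ/√(n/2) = 2.802/√(165/2) = 0.3084.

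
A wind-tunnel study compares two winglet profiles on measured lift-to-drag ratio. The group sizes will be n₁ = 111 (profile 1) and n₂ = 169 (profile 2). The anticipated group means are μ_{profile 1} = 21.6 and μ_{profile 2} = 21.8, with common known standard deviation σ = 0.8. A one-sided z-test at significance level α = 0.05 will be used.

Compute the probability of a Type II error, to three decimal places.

β ≈ 0.344

Standardized effect: d = |μ_{profile 1} − μ_{profile 2}| / σ = |21.6 − 21.8| / 0.8 = 0.2500
Noncentrality parameter: δ = d / √(1/n₁ + 1/n₂) = 0.2500 / √(1/111 + 1/169) = 2.0463
Critical value for a one-sided test at α = 0.05: z_α = 1.645.
Power = Φ(δ − 1.645) = Φ(0.401) = 0.6559.
Type II error: β = 1 − power = 1 − 0.6559 = 0.3441.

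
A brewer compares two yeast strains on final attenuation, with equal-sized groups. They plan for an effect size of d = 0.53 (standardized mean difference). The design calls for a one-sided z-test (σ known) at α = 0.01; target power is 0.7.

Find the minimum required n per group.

Set Φ(δ − 2.326) = 0.7; then δ − 2.326 = Φ⁻¹(0.7) = 0.524, giving δ = 2.851.
δ = d·√(n/2) ⇒ n = 2(δ/d)² = 2 × (2.851 / 0.53)² = 57.86.
Rounding up, n = 58 per group.

n = 58 per group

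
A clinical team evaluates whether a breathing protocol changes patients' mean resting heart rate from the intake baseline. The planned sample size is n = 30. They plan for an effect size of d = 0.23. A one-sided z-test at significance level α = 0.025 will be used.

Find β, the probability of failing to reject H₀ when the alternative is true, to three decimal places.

β ≈ 0.758

Noncentrality parameter: δ = d·√n = 0.23 × √30 = 1.2598
Critical value for a one-sided test at α = 0.025: z_α = 1.960.
Power = Φ(δ − 1.960) = Φ(-0.700) = 0.2419.
Type II error: β = 1 − power = 1 − 0.2419 = 0.7581.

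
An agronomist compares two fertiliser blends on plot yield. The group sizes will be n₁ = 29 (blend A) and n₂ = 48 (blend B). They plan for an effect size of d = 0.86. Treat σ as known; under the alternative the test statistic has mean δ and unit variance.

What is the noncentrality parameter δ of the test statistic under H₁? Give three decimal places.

δ = d / √(1/n₁ + 1/n₂) = 0.86 / √(1/29 + 1/48) = 3.6566

δ ≈ 3.657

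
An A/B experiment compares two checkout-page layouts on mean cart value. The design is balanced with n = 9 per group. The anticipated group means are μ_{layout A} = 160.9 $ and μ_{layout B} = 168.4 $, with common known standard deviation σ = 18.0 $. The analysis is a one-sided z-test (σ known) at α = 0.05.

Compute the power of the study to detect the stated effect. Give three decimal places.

Standardized effect: d = |μ_{layout A} − μ_{layout B}| / σ = |160.9 − 168.4| / 18.0 = 0.4167
Noncentrality parameter: δ = d·√(n/2) = 0.4167 × √(9/2) = 0.8839
Critical value for a one-sided test at α = 0.05: z_α = 1.645.
Power = Φ(δ − 1.645) = Φ(-0.761) = 0.2233.

Power ≈ 0.223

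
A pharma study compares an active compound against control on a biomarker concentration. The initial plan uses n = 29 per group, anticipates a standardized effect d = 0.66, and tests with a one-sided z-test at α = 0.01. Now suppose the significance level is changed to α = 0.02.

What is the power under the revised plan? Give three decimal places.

Power ≈ 0.677

δ = d·√(n/2) = 0.66 × √(29/2) = 2.5132 (unchanged). New critical value: z_{0.02} = 2.054.
Revised power = Φ(δ − 2.054) = Φ(0.459) = 0.6770.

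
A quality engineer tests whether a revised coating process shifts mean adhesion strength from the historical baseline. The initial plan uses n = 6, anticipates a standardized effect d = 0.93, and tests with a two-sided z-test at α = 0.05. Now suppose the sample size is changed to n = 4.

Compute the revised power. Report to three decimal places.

Power ≈ 0.460

With n = 4: δ = d·√n = 0.93 × √4 = 1.8600. Critical value z_{0.025} = 1.960.
Revised power = Φ(δ − 1.960) + Φ(−δ − 1.960) = Φ(-0.100) + Φ(-3.820) = 0.4602 + 0.0001 = 0.4603.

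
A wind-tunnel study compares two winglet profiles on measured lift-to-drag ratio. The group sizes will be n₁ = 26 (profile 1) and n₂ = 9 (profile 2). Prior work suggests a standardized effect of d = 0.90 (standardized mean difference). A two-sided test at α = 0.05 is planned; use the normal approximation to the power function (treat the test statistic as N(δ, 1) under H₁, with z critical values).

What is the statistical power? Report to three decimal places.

Power ≈ 0.643

Noncentrality parameter: δ = d / √(1/n₁ + 1/n₂) = 0.90 / √(1/26 + 1/9) = 2.3271
Critical value for a two-sided test at α = 0.05: z_{α/2} = 1.960.
Power = Φ(δ − 1.960) + Φ(−δ − 1.960) = Φ(0.367) + Φ(-4.287) = 0.6432 + 0.0000 = 0.6433.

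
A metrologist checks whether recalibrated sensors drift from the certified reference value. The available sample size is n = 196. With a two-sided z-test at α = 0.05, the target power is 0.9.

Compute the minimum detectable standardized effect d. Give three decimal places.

d ≈ 0.232

Need Φ(δ − 1.960) = 0.9, so δ = 1.960 + 1.282 = 3.242.
(Lower-tail contribution to power is negligible for δ > 0.)
δ = d·√n ⇒ d = δ/√n = 3.242/√196 = 0.2315.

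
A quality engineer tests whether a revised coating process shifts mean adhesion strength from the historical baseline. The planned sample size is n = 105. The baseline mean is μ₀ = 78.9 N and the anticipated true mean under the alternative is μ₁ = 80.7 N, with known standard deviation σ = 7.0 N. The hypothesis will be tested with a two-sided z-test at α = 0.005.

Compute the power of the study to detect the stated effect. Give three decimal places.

Power ≈ 0.432

Standardized effect: d = |μ₁ − μ₀| / σ = |80.7 − 78.9| / 7.0 = 0.2571
Noncentrality parameter: δ = d·√n = 0.2571 × √105 = 2.6349
Two-sided α = 0.005 → critical value z_{0.0025} = 2.807.
Power = Φ(δ − 2.807) + Φ(−δ − 2.807) = Φ(-0.172) + Φ(-5.442) = 0.4317 + 0.0000 = 0.4317.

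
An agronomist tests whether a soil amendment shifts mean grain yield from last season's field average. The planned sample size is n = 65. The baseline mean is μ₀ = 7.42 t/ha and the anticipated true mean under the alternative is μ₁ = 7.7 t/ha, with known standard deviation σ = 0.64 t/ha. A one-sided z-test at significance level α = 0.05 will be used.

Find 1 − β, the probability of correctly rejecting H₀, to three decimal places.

Standardized effect: d = |μ₁ − μ₀| / σ = |7.7 − 7.42| / 0.64 = 0.4375
Noncentrality parameter: δ = d·√n = 0.4375 × √65 = 3.5272
Critical value for a one-sided test at α = 0.05: z_α = 1.645.
Power = Φ(δ − 1.645) = Φ(1.882) = 0.9701.

Power ≈ 0.970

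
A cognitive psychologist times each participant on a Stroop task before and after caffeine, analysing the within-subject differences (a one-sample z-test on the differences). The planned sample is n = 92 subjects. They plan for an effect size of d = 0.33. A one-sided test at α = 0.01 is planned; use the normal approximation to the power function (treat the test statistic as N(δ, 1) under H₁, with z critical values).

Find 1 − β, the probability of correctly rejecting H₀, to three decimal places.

Power ≈ 0.799

Noncentrality parameter: δ = d·√n = 0.33 × √92 = 3.1652
One-sided α = 0.01 → critical value z_{0.01} = 2.326.
Power = P(Z > 2.326 − δ) = Φ(0.839) = 0.7992.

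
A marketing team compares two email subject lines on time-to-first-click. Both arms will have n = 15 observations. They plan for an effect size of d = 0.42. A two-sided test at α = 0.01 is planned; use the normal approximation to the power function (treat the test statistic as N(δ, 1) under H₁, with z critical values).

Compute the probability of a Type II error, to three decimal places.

Noncentrality parameter: δ = d·√(n/2) = 0.42 × √(15/2) = 1.1502
Critical value for a two-sided test at α = 0.01: z_{α/2} = 2.576.
Power = Φ(δ − 2.576) + Φ(−δ − 2.576) = Φ(-1.426) + Φ(-3.726) = 0.0770 + 0.0001 = 0.0771.
Type II error: β = 1 − power = 1 − 0.0771 = 0.9229.

β ≈ 0.923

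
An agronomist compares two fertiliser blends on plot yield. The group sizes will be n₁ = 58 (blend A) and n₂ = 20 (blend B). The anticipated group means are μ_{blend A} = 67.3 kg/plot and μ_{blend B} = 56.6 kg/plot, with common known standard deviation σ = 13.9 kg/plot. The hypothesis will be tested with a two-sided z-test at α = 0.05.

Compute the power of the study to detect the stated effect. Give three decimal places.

Power ≈ 0.843

Standardized effect: d = |μ_{blend A} − μ_{blend B}| / σ = |67.3 − 56.6| / 13.9 = 0.7698
Noncentrality parameter: λ = d / √(1/n₁ + 1/n₂) = 0.7698 / √(1/58 + 1/20) = 2.9686
Critical value for a two-sided test at α = 0.05: z_{α/2} = 1.960.
Power = Φ(λ − 1.960) + Φ(−λ − 1.960) = Φ(1.009) + Φ(-4.929) = 0.8434 + 0.0000 = 0.8434.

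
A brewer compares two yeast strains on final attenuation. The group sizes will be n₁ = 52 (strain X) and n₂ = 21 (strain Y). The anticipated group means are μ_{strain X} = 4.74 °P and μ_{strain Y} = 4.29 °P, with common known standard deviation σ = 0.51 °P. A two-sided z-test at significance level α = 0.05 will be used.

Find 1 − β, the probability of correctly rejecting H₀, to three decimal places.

Power ≈ 0.927

Standardized effect: d = |μ_{strain X} − μ_{strain Y}| / σ = |4.74 − 4.29| / 0.51 = 0.8824
Noncentrality parameter: δ = d / √(1/n₁ + 1/n₂) = 0.8824 / √(1/52 + 1/21) = 3.4127
Two-sided α = 0.05 → critical value z_{0.025} = 1.960.
Power = Φ(δ − 1.960) + Φ(−δ − 1.960) = Φ(1.453) + Φ(-5.373) = 0.9268 + 0.0000 = 0.9268.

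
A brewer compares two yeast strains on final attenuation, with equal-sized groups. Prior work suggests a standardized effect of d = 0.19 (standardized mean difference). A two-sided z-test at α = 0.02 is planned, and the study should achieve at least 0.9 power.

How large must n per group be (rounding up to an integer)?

n = 722 per group

For power 0.9 need Φ(δ − z_{0.01}) = 0.9, so δ = z_{0.01} + z_{0.10} = 2.326 + 1.282 = 3.608.
(Ignoring the negligible lower-tail rejection probability gives the usual closed-form inversion.)
δ = d·√(n/2) ⇒ n = 2(δ/d)² = 2 × (3.608 / 0.19)² = 721.16.
Rounding up, n = 722 per group.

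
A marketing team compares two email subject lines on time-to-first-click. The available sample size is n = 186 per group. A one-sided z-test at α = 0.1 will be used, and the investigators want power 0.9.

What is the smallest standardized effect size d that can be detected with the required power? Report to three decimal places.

d ≈ 0.266

Need Φ(δ − 1.282) = 0.9, so δ = 1.282 + 1.282 = 2.563.
δ = d·√(n/2) ⇒ d = δ/√(n/2) = 2.563/√(186/2) = 0.2658.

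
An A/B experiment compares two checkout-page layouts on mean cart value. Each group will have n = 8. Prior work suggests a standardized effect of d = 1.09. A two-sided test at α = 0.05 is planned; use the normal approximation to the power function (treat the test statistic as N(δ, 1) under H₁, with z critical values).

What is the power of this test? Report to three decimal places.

Power ≈ 0.587

Noncentrality parameter: δ = d·√(n/2) = 1.09 × √(8/2) = 2.1800
Critical value for a two-sided test at α = 0.05: z_{α/2} = 1.960.
Power = Φ(δ − 1.960) + Φ(−δ − 1.960) = Φ(0.220) + Φ(-4.140) = 0.5871 + 0.0000 = 0.5871.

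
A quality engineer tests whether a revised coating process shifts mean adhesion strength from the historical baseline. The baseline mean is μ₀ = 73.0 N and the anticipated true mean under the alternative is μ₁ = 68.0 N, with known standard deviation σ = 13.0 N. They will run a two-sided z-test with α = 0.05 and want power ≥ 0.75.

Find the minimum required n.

n = 47

Standardized effect: d = |μ₁ − μ₀| / σ = |68.0 − 73.0| / 13.0 = 0.3846
Set Φ(δ − 1.960) = 0.75; then δ − 1.960 = Φ⁻¹(0.75) = 0.674, giving δ = 2.634.
(Ignoring the negligible lower-tail rejection probability gives the usual closed-form inversion.)
δ = d·√n ⇒ n = (δ/d)² = (2.634 / 0.3846)² = 46.92.
Rounding up, n = 47.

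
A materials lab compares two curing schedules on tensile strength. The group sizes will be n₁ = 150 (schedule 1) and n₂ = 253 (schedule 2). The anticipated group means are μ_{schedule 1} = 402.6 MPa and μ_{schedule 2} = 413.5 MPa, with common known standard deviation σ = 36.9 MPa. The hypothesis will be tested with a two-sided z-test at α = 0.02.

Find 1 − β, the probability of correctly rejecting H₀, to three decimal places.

Power ≈ 0.705

Standardized effect: d = |μ_{schedule 1} − μ_{schedule 2}| / σ = |402.6 − 413.5| / 36.9 = 0.2954
Noncentrality parameter: δ = d / √(1/n₁ + 1/n₂) = 0.2954 / √(1/150 + 1/253) = 2.8665
Critical value for a two-sided test at α = 0.02: z_{α/2} = 2.326.
Power = Φ(δ − 2.326) + Φ(−δ − 2.326) = Φ(0.540) + Φ(-5.193) = 0.7055 + 0.0000 = 0.7055.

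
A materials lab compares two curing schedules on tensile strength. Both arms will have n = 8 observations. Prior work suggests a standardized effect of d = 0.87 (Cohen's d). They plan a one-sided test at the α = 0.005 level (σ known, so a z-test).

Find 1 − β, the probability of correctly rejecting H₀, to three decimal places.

Noncentrality parameter: δ = d·√(n/2) = 0.87 × √(8/2) = 1.7400
One-sided α = 0.005 → critical value z_{0.005} = 2.576.
Power = Φ(δ − 2.576) = Φ(-0.836) = 0.2016.

Power ≈ 0.202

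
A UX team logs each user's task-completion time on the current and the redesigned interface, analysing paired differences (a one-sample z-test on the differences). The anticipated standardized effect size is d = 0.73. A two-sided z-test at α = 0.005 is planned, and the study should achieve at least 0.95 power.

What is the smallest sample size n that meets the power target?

n = 38

For power 0.95 need Φ(δ − z_{0.0025}) = 0.95, so δ = z_{0.0025} + z_{0.05} = 2.807 + 1.645 = 4.452.
(Ignoring the negligible lower-tail rejection probability gives the usual closed-form inversion.)
δ = d·√n ⇒ n = (δ/d)² = (4.452 / 0.73)² = 37.19.
Rounding up, n = 38.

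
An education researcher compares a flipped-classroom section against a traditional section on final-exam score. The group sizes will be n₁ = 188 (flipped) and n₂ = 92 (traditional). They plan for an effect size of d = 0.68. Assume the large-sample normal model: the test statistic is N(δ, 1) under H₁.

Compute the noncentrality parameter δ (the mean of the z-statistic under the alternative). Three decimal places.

The noncentrality parameter scales effect size by the design's sample-size factor: δ = d / √(1/n₁ + 1/n₂) = 0.68 / √(1/188 + 1/92) = 5.3444

δ ≈ 5.344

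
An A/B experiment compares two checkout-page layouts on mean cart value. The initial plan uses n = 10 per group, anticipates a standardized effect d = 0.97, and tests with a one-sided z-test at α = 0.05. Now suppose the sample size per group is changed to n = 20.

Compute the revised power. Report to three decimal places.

Power ≈ 0.923

With n = 20 per group: δ = d·√(n/2) = 0.97 × √(20/2) = 3.0674. Critical value z_{0.05} = 1.645.
Revised power = Φ(δ − 1.645) = Φ(1.423) = 0.9226.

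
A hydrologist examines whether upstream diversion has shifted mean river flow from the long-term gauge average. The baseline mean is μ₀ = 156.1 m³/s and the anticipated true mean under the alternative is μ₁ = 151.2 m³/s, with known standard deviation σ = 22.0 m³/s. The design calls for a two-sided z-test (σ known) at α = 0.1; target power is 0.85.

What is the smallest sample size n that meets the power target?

n = 145

Standardized effect: d = |μ₁ − μ₀| / σ = |151.2 − 156.1| / 22.0 = 0.2227
Set Φ(δ − 1.645) = 0.85; then δ − 1.645 = Φ⁻¹(0.85) = 1.036, giving δ = 2.681.
(Ignoring the negligible lower-tail rejection probability gives the usual closed-form inversion.)
δ = d·√n ⇒ n = (δ/d)² = (2.681 / 0.2227)² = 144.92.
Round up to the next whole unit.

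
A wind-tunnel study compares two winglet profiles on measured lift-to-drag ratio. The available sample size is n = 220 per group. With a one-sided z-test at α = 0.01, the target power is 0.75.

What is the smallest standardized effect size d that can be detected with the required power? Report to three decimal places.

d ≈ 0.286

Need Φ(δ − 2.326) = 0.75, so δ = 2.326 + 0.674 = 3.001.
δ = d·√(n/2) ⇒ d = δ/√(n/2) = 3.001/√(220/2) = 0.2861.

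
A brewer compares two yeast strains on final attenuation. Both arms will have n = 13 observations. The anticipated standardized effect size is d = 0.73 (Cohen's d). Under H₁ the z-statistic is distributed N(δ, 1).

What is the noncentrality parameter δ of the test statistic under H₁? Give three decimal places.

δ ≈ 1.861

δ = d·√(n/2) = 0.73 × √(13/2) = 1.8611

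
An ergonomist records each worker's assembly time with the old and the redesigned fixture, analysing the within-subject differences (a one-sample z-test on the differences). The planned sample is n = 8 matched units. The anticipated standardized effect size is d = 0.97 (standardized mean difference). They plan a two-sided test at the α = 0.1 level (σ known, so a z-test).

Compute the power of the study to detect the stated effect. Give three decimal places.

Noncentrality parameter: δ = d·√n = 0.97 × √8 = 2.7436
Two-sided α = 0.1 → critical value z_{0.05} = 1.645.
Power = Φ(δ − 1.645) + Φ(−δ − 1.645) = Φ(1.099) + Φ(-4.388) = 0.8641 + 0.0000 = 0.8641.

Power ≈ 0.864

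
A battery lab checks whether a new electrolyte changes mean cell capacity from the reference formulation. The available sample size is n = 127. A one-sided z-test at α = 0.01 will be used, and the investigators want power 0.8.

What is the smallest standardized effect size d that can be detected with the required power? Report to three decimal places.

Need Φ(δ − 2.326) = 0.8, so δ = 2.326 + 0.842 = 3.168.
δ = d·√n ⇒ d = δ/√n = 3.168/√127 = 0.2811.

d ≈ 0.281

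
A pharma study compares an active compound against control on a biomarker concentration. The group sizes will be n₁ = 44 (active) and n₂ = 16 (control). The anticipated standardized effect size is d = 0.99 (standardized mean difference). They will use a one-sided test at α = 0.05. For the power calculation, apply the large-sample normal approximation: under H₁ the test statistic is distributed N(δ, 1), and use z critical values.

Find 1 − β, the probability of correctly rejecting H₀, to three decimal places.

Noncentrality parameter: δ = d / √(1/n₁ + 1/n₂) = 0.99 / √(1/44 + 1/16) = 3.3911
One-sided α = 0.05 → critical value z_{0.05} = 1.645.
Power = P(Z > 1.645 − δ) = Φ(1.746) = 0.9596.

Power ≈ 0.960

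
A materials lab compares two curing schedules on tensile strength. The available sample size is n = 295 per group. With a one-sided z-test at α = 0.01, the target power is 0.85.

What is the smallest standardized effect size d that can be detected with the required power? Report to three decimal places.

Need Φ(δ − 2.326) = 0.85, so δ = 2.326 + 1.036 = 3.363.
δ = d·√(n/2) ⇒ d = δ/√(n/2) = 3.363/√(295/2) = 0.2769.

d ≈ 0.277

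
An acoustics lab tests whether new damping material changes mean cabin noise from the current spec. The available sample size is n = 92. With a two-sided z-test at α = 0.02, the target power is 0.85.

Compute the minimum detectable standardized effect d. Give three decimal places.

d ≈ 0.351

Need Φ(δ − 2.326) = 0.85, so δ = 2.326 + 1.036 = 3.363.
(Lower-tail contribution to power is negligible for δ > 0.)
δ = d·√n ⇒ d = δ/√n = 3.363/√92 = 0.3506.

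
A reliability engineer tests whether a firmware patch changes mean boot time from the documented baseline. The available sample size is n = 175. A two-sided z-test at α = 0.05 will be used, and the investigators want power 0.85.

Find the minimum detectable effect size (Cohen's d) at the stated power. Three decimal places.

Required noncentrality: δ = z_{0.025} + z_{0.15} = 1.960 + 1.036 = 2.996.
(The second rejection-region term Φ(−δ − z_{α/2}) is negligible and dropped.)
δ = d·√n ⇒ d = δ/√n = 2.996/√175 = 0.2265.

d ≈ 0.227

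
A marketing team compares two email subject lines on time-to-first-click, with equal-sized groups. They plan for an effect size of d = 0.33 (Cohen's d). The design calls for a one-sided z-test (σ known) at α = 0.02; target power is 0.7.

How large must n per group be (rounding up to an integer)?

Set Φ(δ − 2.054) = 0.7; then δ − 2.054 = Φ⁻¹(0.7) = 0.524, giving δ = 2.578.
δ = d·√(n/2) ⇒ n = 2(δ/d)² = 2 × (2.578 / 0.33)² = 122.07.
Rounding up, n = 123 per group.

n = 123 per group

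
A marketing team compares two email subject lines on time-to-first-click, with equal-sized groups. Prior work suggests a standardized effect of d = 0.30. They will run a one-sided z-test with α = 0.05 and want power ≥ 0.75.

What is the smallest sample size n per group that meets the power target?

For power 0.75 need Φ(δ − z_{0.05}) = 0.75, so δ = z_{0.05} + z_{0.25} = 1.645 + 0.674 = 2.319.
δ = d·√(n/2) ⇒ n = 2(δ/d)² = 2 × (2.319 / 0.30)² = 119.54.
Rounding up, n = 120 per group.

n = 120 per group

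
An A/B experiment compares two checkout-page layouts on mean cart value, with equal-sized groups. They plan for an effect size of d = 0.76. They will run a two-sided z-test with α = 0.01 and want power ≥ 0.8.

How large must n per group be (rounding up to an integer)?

n = 41 per group

For power 0.8 need Φ(δ − z_{0.005}) = 0.8, so δ = z_{0.005} + z_{0.20} = 2.576 + 0.842 = 3.417.
(For δ > 0 the lower-tail rejection region contributes negligibly to power, so the one-term inversion is standard.)
δ = d·√(n/2) ⇒ n = 2(δ/d)² = 2 × (3.417 / 0.76)² = 40.44.
Rounding up, n = 41 per group.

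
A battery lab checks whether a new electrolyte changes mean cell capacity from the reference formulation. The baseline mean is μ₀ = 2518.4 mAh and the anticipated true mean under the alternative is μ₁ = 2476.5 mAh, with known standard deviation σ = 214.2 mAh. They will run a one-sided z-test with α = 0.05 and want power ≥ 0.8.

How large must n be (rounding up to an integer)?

Standardized effect: d = |μ₁ − μ₀| / σ = |2476.5 − 2518.4| / 214.2 = 0.1956
Set Φ(δ − 1.645) = 0.8; then δ − 1.645 = Φ⁻¹(0.8) = 0.842, giving δ = 2.486.
δ = d·√n ⇒ n = (δ/d)² = (2.486 / 0.1956)² = 161.58.
Round up to the next whole unit.

n = 162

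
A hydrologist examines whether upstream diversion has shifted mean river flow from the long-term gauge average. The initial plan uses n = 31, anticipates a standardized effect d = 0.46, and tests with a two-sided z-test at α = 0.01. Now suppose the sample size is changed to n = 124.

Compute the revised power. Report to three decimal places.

With n = 124: δ = d·√n = 0.46 × √124 = 5.1223. Critical value z_{0.005} = 2.576.
Revised power = Φ(δ − 2.576) + Φ(−δ − 2.576) = Φ(2.547) + Φ(-7.698) = 0.9946 + 0.0000 = 0.9946.

Power ≈ 0.995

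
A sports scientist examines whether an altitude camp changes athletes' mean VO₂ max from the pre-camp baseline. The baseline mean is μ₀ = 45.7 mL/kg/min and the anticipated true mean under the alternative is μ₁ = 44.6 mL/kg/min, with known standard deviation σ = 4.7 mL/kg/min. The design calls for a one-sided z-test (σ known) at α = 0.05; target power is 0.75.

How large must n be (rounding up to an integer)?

Standardized effect: d = |μ₁ − μ₀| / σ = |44.6 − 45.7| / 4.7 = 0.2340
Set Φ(δ − 1.645) = 0.75; then δ − 1.645 = Φ⁻¹(0.75) = 0.674, giving δ = 2.319.
δ = d·√n ⇒ n = (δ/d)² = (2.319 / 0.2340)² = 98.21.
Rounding up, n = 99.

n = 99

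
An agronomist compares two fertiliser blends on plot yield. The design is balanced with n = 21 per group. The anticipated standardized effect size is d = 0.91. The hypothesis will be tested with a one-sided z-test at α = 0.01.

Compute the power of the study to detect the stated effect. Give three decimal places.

Power ≈ 0.733

Noncentrality parameter: δ = d·√(n/2) = 0.91 × √(21/2) = 2.9487
One-sided α = 0.01 → critical value z_{0.01} = 2.326.
Power = P(Z > 2.326 − δ) = Φ(0.622) = 0.7332.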